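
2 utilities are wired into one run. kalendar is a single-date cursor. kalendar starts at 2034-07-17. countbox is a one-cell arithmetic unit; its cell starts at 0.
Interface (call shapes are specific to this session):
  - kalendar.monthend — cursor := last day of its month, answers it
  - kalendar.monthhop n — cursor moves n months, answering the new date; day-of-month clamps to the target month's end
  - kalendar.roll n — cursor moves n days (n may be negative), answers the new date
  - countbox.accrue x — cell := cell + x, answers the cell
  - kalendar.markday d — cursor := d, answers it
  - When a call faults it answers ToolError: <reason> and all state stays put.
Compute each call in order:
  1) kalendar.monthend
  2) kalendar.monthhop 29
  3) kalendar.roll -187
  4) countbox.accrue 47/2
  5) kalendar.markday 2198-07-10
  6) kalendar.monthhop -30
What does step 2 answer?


==> kalendar.monthend()
<== 2034-07-31
==> kalendar.monthhop(n='29')
<== 2036-12-31
==> kalendar.roll(n='-187')
<== 2036-06-27
==> countbox.accrue(x='47/2')
<== 47/2
==> kalendar.markday(d='2198-07-10')
<== 2198-07-10
==> kalendar.monthhop(n='-30')
<== 2196-01-10

Answer: 2036-12-31


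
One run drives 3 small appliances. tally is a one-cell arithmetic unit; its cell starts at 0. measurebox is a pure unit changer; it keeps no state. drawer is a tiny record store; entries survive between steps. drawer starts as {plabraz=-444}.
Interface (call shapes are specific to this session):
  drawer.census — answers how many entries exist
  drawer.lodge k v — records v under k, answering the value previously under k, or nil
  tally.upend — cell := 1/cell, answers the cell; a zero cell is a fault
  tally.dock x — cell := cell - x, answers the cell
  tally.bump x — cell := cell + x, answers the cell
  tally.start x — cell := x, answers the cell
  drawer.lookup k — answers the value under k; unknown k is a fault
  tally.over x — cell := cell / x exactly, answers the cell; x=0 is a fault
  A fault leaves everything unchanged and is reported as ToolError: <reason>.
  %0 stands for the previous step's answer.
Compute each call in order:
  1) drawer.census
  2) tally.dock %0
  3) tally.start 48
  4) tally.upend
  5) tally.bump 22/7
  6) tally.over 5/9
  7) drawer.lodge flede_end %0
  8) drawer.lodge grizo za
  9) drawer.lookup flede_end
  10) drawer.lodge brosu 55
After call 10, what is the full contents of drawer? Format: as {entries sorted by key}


Answer: {brosu=55, flede_end=3189/560, grizo=za, plabraz=-444}

Derivation:
==> drawer.census()
<== 1
==> tally.dock(x='%0')
<== -1
==> tally.start(x='48')
<== 48
==> tally.upend()
<== 1/48
==> tally.bump(x='22/7')
<== 1063/336
==> tally.over(x='5/9')
<== 3189/560
==> drawer.lodge(k='flede_end', v='%0')
<== nil
==> drawer.lodge(k='grizo', v='za')
<== nil
==> drawer.lookup(k='flede_end')
<== 3189/560
==> drawer.lodge(k='brosu', v='55')
<== nil


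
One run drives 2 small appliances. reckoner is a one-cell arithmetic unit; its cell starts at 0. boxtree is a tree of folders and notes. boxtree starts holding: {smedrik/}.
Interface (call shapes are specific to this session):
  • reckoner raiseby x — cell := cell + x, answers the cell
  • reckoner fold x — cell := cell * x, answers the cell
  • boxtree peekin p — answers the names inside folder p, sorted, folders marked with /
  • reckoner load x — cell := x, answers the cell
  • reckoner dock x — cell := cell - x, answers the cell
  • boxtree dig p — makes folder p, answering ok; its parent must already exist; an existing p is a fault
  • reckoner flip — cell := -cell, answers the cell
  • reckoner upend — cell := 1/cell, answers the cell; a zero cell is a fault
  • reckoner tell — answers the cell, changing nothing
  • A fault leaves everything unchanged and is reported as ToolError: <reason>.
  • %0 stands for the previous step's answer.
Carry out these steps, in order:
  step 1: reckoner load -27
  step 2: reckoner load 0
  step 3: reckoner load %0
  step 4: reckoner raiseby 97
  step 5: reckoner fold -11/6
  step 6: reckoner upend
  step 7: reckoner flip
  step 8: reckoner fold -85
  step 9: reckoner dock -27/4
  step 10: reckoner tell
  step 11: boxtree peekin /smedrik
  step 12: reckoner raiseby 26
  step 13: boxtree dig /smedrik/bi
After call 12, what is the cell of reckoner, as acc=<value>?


Step: reckoner load[x→-27]
Result: -27
Step: reckoner load[x→0]
Result: 0
Step: reckoner load[x→%0]
Result: 0
Step: reckoner raiseby[x→97]
Result: 97
Step: reckoner fold[x→-11/6]
Result: -1067/6
Step: reckoner upend[]
Result: -6/1067
Step: reckoner flip[]
Result: 6/1067
Step: reckoner fold[x→-85]
Result: -510/1067
Step: reckoner dock[x→-27/4]
Result: 26769/4268
Step: reckoner tell[]
Result: 26769/4268
Step: boxtree peekin[p→/smedrik]
Result: []
Step: reckoner raiseby[x→26]
Result: 137737/4268
Step: boxtree dig[p→/smedrik/bi]
Result: ok

Answer: acc=137737/4268


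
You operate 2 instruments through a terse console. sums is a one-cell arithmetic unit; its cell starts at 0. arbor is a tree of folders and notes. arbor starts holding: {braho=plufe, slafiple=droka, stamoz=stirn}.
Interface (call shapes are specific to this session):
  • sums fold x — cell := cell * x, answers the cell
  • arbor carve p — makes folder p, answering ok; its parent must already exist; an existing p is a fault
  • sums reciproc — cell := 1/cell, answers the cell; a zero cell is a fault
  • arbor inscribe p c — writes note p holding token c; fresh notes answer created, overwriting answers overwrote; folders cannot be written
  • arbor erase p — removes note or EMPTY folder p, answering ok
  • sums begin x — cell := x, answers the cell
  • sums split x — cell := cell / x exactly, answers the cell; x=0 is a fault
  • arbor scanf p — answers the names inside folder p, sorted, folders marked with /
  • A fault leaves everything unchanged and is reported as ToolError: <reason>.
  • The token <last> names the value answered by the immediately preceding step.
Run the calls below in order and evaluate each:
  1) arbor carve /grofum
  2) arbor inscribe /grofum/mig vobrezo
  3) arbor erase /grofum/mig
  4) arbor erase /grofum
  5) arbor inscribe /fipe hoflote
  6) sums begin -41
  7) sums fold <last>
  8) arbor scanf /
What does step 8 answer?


Invoking arbor carve using p→/grofum, yielding ok.
I use arbor inscribe using p→/grofum/mig, c→vobrezo, — result: created.
Now I run arbor erase using p→/grofum/mig, which returns ok.
I invoke arbor erase using p→/grofum, → ok.
I run arbor inscribe using p→/fipe, c→hoflote, — result: created.
I use sums begin using x→-41, which returns -41.
Calling sums fold using x→<last>, and observe 1681.
I invoke arbor scanf using p→/, giving [braho, fipe, slafiple, stamoz].

Answer: [braho, fipe, slafiple, stamoz]


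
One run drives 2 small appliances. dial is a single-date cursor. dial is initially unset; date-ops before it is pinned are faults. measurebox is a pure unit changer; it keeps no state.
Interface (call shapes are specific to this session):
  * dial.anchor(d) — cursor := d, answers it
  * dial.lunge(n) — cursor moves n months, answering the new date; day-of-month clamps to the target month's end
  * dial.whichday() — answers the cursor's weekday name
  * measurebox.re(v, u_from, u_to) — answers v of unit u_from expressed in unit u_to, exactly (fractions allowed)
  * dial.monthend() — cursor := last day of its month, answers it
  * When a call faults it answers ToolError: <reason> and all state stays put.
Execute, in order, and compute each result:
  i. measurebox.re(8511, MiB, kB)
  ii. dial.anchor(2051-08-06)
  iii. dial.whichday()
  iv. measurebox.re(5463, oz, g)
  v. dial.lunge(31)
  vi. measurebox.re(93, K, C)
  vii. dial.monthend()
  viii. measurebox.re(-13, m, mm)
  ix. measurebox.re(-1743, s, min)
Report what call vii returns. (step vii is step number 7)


% measurebox.re(v: 8511, u_from: MiB, u_to: kB) : 1115553792/125
% dial.anchor(d: 2051-08-06) : 2051-08-06
% dial.whichday() : Sunday
% measurebox.re(v: 5463, u_from: oz, u_to: g) : 247797511731/1600000
% dial.lunge(n: 31) : 2054-03-06
% measurebox.re(v: 93, u_from: K, u_to: C) : -3603/20
% dial.monthend() : 2054-03-31
% measurebox.re(v: -13, u_from: m, u_to: mm) : -13000
% measurebox.re(v: -1743, u_from: s, u_to: min) : -581/20

Answer: 2054-03-31


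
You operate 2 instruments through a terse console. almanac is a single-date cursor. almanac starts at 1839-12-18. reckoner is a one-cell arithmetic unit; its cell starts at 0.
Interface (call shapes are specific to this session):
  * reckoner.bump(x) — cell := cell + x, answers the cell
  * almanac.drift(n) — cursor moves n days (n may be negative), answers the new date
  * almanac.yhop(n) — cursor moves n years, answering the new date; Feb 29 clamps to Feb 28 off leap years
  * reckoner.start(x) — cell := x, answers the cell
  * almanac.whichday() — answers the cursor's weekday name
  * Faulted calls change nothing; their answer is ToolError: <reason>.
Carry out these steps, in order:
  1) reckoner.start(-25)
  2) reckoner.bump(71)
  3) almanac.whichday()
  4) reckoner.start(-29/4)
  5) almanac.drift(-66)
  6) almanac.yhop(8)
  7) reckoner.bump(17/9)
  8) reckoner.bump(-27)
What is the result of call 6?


! start(x='-25') : -25
! bump(x='71') : 46
! whichday() : Wednesday
! start(x='-29/4') : -29/4
! drift(n='-66') : 1839-10-13
! yhop(n='8') : 1847-10-13
! bump(x='17/9') : -193/36
! bump(x='-27') : -1165/36

Answer: 1847-10-13


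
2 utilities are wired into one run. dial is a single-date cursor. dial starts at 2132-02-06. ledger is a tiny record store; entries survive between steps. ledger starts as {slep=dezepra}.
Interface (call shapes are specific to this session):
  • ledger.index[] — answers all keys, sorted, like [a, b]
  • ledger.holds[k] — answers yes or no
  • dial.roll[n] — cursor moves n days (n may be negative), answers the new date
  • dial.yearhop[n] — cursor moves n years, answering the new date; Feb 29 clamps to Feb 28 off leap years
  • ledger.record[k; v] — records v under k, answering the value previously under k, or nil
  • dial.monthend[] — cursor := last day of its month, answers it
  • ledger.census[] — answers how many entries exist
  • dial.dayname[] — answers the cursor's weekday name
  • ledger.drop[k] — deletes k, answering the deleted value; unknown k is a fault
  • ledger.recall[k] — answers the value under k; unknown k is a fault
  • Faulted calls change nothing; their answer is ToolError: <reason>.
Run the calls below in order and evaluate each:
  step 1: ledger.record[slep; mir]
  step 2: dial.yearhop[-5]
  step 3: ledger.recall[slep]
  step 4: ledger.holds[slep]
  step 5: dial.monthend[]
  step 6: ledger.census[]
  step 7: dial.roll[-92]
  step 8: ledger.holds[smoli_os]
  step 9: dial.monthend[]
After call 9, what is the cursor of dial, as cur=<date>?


Answer: cur=2126-11-30

Derivation:
# 1. ledger.record(k: slep, v: mir) == dezepra
# 2. dial.yearhop(n: -5) == 2127-02-06
# 3. ledger.recall(k: slep) == mir
# 4. ledger.holds(k: slep) == yes
# 5. dial.monthend() == 2127-02-28
# 6. ledger.census() == 1
# 7. dial.roll(n: -92) == 2126-11-28
# 8. ledger.holds(k: smoli_os) == no
# 9. dial.monthend() == 2126-11-30


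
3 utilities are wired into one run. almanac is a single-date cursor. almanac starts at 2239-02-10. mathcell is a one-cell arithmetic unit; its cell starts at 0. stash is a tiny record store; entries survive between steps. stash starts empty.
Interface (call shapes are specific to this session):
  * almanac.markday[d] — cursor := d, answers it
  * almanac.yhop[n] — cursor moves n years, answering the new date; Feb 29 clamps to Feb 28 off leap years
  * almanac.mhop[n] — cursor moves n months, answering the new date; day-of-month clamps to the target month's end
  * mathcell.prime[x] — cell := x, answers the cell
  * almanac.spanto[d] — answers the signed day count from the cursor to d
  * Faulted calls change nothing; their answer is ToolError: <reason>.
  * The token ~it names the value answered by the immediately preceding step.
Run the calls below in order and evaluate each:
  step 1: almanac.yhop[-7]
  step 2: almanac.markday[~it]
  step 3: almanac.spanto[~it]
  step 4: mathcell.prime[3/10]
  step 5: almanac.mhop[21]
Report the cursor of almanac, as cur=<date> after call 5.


-> yhop(-7)
<- 2232-02-10
-> markday(~it)
<- 2232-02-10
-> spanto(~it)
<- 0
-> prime(3/10)
<- 3/10
-> mhop(21)
<- 2233-11-10

Answer: cur=2233-11-10


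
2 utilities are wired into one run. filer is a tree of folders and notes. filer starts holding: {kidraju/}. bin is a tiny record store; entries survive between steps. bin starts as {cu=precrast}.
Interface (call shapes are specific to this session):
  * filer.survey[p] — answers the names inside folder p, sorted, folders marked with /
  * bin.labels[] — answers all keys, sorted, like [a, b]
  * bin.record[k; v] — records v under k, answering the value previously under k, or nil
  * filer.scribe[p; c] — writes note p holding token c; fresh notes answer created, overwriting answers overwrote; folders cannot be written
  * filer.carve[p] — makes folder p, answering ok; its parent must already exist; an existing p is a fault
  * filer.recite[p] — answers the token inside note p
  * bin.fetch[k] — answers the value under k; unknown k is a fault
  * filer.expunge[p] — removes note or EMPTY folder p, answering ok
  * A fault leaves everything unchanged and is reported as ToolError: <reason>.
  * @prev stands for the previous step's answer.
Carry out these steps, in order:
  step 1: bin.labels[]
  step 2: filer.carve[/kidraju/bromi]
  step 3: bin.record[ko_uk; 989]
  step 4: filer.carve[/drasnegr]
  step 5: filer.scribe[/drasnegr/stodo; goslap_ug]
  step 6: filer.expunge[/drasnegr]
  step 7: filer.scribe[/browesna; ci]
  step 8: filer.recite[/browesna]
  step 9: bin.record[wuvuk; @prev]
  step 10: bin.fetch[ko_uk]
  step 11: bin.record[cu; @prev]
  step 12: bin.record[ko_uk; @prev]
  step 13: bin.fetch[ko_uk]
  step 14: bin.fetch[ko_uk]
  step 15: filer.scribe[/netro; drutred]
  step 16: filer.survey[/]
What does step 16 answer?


→ bin.labels()
← [cu]
→ filer.carve(p→/kidraju/bromi)
← ok
→ bin.record(k→ko_uk, v→989)
← nil
→ filer.carve(p→/drasnegr)
← ok
→ filer.scribe(p→/drasnegr/stodo, c→goslap_ug)
← created
→ filer.expunge(p→/drasnegr)
← ToolError: not empty
→ filer.scribe(p→/browesna, c→ci)
← created
→ filer.recite(p→/browesna)
← ci
→ bin.record(k→wuvuk, v→@prev)
← nil
→ bin.fetch(k→ko_uk)
← 989
→ bin.record(k→cu, v→@prev)
← precrast
→ bin.record(k→ko_uk, v→@prev)
← 989
→ bin.fetch(k→ko_uk)
← precrast
→ bin.fetch(k→ko_uk)
← precrast
→ filer.scribe(p→/netro, c→drutred)
← created
→ filer.survey(p→/)
← [browesna, drasnegr/, kidraju/, netro]

Answer: [browesna, drasnegr/, kidraju/, netro]


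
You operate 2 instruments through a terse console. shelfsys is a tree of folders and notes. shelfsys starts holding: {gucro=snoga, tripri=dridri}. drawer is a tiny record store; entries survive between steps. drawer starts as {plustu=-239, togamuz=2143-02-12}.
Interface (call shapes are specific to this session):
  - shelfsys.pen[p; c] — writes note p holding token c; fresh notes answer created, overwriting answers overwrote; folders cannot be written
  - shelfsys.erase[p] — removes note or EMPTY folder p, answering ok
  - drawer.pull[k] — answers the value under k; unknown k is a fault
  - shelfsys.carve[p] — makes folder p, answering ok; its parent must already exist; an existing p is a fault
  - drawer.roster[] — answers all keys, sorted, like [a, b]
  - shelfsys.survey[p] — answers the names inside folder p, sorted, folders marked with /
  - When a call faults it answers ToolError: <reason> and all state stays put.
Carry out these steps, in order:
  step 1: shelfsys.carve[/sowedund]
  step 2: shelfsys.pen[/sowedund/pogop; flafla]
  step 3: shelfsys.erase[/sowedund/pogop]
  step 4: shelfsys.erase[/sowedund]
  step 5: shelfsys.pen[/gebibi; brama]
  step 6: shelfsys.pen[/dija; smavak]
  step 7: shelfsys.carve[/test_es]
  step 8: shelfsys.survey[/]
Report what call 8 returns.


$ carve p='/sowedund'
= ok
$ pen p='/sowedund/pogop' c='flafla'
= created
$ erase p='/sowedund/pogop'
= ok
$ erase p='/sowedund'
= ok
$ pen p='/gebibi' c='brama'
= created
$ pen p='/dija' c='smavak'
= created
$ carve p='/test_es'
= ok
$ survey p='/'
= [dija, gebibi, gucro, test_es/, tripri]

Answer: [dija, gebibi, gucro, test_es/, tripri]


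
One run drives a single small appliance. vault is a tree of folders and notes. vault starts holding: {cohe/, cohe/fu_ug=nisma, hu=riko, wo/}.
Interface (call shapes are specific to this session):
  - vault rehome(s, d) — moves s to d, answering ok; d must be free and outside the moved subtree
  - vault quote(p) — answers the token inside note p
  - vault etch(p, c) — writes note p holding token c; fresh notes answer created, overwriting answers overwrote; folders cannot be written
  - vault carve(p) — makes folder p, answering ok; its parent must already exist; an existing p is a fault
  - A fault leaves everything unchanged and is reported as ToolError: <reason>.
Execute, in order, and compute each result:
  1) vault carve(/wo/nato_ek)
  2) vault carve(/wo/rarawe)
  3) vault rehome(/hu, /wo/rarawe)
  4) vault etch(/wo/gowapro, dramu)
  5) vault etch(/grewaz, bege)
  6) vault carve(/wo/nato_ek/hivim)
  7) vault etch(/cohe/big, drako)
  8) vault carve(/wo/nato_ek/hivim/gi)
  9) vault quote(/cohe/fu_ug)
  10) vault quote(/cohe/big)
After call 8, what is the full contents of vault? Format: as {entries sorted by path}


I call vault carve on p: /wo/nato_ek, and observe ok.
I try vault carve on p: /wo/rarawe, and see ok.
I try vault rehome on s: /hu, d: /wo/rarawe, — result: ToolError: exists.
I call vault etch on p: /wo/gowapro, c: dramu, → created.
I use vault etch on p: /grewaz, c: bege, giving created.
Using vault carve on p: /wo/nato_ek/hivim, which returns ok.
Next I call vault etch on p: /cohe/big, c: drako, which returns created.
Now I run vault carve on p: /wo/nato_ek/hivim/gi, and observe ok.
I try vault quote on p: /cohe/fu_ug, and get nisma.
Then vault quote on p: /cohe/big, and see drako.

Answer: {cohe/, cohe/big=drako, cohe/fu_ug=nisma, grewaz=bege, hu=riko, wo/, wo/gowapro=dramu, wo/nato_ek/, wo/nato_ek/hivim/, wo/nato_ek/hivim/gi/, wo/rarawe/}


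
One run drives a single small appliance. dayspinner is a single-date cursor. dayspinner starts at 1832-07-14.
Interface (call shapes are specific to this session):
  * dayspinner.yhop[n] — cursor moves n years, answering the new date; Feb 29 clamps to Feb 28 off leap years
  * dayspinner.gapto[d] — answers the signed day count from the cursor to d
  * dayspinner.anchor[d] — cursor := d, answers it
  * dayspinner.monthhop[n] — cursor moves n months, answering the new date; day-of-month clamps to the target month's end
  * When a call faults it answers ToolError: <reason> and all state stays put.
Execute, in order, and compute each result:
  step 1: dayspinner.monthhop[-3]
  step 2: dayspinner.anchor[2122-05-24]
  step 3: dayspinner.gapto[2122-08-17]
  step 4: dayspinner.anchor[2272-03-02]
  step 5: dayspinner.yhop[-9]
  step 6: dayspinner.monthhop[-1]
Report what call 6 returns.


Answer: 2263-02-02

Derivation:
;; 1. dayspinner.monthhop(n: -3) == 1832-04-14
;; 2. dayspinner.anchor(d: 2122-05-24) == 2122-05-24
;; 3. dayspinner.gapto(d: 2122-08-17) == 85
;; 4. dayspinner.anchor(d: 2272-03-02) == 2272-03-02
;; 5. dayspinner.yhop(n: -9) == 2263-03-02
;; 6. dayspinner.monthhop(n: -1) == 2263-02-02


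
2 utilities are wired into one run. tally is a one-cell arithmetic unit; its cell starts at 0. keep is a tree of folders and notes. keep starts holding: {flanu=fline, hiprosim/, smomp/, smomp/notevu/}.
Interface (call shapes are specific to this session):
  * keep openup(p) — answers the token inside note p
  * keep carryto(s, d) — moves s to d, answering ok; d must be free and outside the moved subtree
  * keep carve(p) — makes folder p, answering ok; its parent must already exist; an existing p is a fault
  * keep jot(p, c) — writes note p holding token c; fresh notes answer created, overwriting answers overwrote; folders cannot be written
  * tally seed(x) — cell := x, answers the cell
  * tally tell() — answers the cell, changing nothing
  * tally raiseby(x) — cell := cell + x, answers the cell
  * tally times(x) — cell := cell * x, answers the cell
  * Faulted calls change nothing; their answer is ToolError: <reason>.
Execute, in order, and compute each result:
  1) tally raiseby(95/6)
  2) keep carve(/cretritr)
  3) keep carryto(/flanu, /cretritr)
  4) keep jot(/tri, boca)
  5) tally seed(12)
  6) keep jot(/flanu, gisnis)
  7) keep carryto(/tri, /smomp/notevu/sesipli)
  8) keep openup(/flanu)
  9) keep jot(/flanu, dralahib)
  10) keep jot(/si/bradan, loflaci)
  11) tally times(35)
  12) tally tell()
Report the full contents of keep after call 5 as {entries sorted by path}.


Answer: {cretritr/, flanu=fline, hiprosim/, smomp/, smomp/notevu/, tri=boca}

Derivation:
Step: tally raiseby[95/6]
Result: 95/6
Step: keep carve[/cretritr]
Result: ok
Step: keep carryto[/flanu; /cretritr]
Result: ToolError: exists
Step: keep jot[/tri; boca]
Result: created
Step: tally seed[12]
Result: 12
Step: keep jot[/flanu; gisnis]
Result: overwrote
Step: keep carryto[/tri; /smomp/notevu/sesipli]
Result: ok
Step: keep openup[/flanu]
Result: gisnis
Step: keep jot[/flanu; dralahib]
Result: overwrote
Step: keep jot[/si/bradan; loflaci]
Result: ToolError: no parent
Step: tally times[35]
Result: 420
Step: tally tell[]
Result: 420


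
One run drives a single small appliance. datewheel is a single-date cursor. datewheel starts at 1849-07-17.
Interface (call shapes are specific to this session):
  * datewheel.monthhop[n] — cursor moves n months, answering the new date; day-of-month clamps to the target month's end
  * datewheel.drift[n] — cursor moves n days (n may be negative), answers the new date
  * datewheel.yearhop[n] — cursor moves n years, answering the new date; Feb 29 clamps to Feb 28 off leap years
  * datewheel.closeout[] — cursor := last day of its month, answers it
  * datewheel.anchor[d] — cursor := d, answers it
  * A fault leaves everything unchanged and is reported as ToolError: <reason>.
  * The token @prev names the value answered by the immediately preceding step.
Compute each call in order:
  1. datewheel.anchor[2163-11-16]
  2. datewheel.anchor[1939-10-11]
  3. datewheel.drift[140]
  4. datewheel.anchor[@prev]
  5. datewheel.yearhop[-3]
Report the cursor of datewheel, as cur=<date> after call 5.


Answer: cur=1937-02-28

Derivation:
>> datewheel.anchor(d=2163-11-16)
<< 2163-11-16
>> datewheel.anchor(d=1939-10-11)
<< 1939-10-11
>> datewheel.drift(n=140)
<< 1940-02-28
>> datewheel.anchor(d=@prev)
<< 1940-02-28
>> datewheel.yearhop(n=-3)
<< 1937-02-28


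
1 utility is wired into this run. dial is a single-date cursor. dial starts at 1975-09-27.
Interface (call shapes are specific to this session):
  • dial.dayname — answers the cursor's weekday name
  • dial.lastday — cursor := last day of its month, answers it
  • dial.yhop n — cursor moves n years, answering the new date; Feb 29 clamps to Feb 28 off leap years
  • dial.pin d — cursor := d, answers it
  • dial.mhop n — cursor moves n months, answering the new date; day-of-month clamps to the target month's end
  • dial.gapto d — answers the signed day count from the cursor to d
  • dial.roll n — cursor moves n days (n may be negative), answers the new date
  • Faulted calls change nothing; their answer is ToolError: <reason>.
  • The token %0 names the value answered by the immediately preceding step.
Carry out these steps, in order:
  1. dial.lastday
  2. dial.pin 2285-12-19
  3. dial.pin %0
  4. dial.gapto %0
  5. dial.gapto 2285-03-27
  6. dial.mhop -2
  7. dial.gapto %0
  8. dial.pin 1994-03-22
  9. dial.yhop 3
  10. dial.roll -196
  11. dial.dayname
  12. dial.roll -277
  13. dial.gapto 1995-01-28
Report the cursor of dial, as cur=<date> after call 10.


Using dial.lastday(), and see 1975-09-30.
Using dial.pin on 2285-12-19, yielding 2285-12-19.
Next I call dial.pin on %0, and see 2285-12-19.
Using dial.gapto on %0, giving 0.
Now I run dial.gapto on 2285-03-27, and get -267.
I invoke dial.mhop on -2, and observe 2285-10-19.
I call dial.gapto on %0, yielding 0.
I try dial.pin on 1994-03-22, and get 1994-03-22.
I use dial.yhop on 3, and observe 1997-03-22.
Calling dial.roll on -196, and see 1996-09-07.
I invoke dial.dayname(), and get Saturday.
Next I call dial.roll on -277, giving 1995-12-05.
I try dial.gapto on 1995-01-28, and see -311.

Answer: cur=1996-09-07


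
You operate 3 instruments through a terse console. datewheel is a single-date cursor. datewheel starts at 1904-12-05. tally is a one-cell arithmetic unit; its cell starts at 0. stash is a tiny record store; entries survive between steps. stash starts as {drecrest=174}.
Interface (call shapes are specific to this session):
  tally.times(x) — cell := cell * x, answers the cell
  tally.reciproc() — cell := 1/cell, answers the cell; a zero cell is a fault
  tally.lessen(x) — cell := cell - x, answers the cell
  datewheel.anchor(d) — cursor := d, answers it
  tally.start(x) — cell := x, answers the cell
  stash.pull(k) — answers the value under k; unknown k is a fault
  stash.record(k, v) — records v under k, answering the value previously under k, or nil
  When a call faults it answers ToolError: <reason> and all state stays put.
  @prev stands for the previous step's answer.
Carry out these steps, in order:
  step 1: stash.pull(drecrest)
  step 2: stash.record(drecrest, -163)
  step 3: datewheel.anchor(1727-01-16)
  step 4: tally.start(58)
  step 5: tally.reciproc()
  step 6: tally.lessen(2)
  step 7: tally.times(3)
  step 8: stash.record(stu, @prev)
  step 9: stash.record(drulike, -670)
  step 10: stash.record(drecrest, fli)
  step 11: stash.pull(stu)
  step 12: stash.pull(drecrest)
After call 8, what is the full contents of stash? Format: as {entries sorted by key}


>> pull(k: drecrest)
<< 174
>> record(k: drecrest, v: -163)
<< 174
>> anchor(d: 1727-01-16)
<< 1727-01-16
>> start(x: 58)
<< 58
>> reciproc()
<< 1/58
>> lessen(x: 2)
<< -115/58
>> times(x: 3)
<< -345/58
>> record(k: stu, v: @prev)
<< nil
>> record(k: drulike, v: -670)
<< nil
>> record(k: drecrest, v: fli)
<< -163
>> pull(k: stu)
<< -345/58
>> pull(k: drecrest)
<< fli

Answer: {drecrest=-163, stu=-345/58}


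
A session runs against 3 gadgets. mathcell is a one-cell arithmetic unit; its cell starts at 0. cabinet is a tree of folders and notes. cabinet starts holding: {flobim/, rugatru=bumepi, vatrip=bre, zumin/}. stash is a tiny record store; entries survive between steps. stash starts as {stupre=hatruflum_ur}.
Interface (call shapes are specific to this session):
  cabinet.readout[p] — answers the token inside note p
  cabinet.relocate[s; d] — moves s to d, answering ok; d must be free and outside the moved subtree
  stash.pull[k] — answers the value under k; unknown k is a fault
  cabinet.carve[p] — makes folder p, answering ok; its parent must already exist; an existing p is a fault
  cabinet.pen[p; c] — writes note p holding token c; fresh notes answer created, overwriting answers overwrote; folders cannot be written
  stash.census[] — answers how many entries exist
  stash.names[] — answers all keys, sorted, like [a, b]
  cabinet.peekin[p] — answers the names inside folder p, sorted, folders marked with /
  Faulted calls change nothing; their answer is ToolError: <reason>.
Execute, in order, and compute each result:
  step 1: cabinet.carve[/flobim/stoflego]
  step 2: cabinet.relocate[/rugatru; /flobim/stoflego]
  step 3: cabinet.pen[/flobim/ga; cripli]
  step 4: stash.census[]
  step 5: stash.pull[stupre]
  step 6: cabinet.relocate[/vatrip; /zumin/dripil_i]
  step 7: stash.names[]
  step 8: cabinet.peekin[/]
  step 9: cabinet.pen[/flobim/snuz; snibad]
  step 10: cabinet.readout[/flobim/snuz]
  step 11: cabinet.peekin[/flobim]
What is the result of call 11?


==> cabinet.carve(p='/flobim/stoflego')
<== ok
==> cabinet.relocate(s='/rugatru', d='/flobim/stoflego')
<== ToolError: exists
==> cabinet.pen(p='/flobim/ga', c='cripli')
<== created
==> stash.census()
<== 1
==> stash.pull(k='stupre')
<== hatruflum_ur
==> cabinet.relocate(s='/vatrip', d='/zumin/dripil_i')
<== ok
==> stash.names()
<== [stupre]
==> cabinet.peekin(p='/')
<== [flobim/, rugatru, zumin/]
==> cabinet.pen(p='/flobim/snuz', c='snibad')
<== created
==> cabinet.readout(p='/flobim/snuz')
<== snibad
==> cabinet.peekin(p='/flobim')
<== [ga, snuz, stoflego/]

Answer: [ga, snuz, stoflego/]


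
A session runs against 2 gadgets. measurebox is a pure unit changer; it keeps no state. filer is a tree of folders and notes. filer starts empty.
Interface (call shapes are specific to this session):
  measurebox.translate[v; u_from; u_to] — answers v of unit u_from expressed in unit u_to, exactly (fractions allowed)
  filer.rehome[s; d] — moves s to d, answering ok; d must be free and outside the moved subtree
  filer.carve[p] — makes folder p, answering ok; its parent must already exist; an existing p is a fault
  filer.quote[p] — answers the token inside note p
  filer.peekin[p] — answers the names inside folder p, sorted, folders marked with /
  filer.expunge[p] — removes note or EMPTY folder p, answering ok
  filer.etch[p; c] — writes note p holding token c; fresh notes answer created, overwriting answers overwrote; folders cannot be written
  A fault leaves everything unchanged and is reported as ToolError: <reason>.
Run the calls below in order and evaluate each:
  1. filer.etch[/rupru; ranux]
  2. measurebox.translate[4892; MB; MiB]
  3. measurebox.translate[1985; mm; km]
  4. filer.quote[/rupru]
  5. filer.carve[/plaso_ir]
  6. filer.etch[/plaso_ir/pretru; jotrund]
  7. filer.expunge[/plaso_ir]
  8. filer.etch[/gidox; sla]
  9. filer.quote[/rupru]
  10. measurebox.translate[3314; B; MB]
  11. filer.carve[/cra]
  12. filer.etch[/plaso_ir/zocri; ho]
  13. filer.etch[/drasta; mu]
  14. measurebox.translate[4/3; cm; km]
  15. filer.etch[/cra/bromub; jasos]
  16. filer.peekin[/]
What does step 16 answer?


% filer.etch p→/rupru c→ranux
= created
% measurebox.translate v→4892 u_from→MB u_to→MiB
= 19109375/4096
% measurebox.translate v→1985 u_from→mm u_to→km
= 397/200000
% filer.quote p→/rupru
= ranux
% filer.carve p→/plaso_ir
= ok
% filer.etch p→/plaso_ir/pretru c→jotrund
= created
% filer.expunge p→/plaso_ir
= ToolError: not empty
% filer.etch p→/gidox c→sla
= created
% filer.quote p→/rupru
= ranux
% measurebox.translate v→3314 u_from→B u_to→MB
= 1657/500000
% filer.carve p→/cra
= ok
% filer.etch p→/plaso_ir/zocri c→ho
= created
% filer.etch p→/drasta c→mu
= created
% measurebox.translate v→4/3 u_from→cm u_to→km
= 1/75000
% filer.etch p→/cra/bromub c→jasos
= created
% filer.peekin p→/
= [cra/, drasta, gidox, plaso_ir/, rupru]

Answer: [cra/, drasta, gidox, plaso_ir/, rupru]


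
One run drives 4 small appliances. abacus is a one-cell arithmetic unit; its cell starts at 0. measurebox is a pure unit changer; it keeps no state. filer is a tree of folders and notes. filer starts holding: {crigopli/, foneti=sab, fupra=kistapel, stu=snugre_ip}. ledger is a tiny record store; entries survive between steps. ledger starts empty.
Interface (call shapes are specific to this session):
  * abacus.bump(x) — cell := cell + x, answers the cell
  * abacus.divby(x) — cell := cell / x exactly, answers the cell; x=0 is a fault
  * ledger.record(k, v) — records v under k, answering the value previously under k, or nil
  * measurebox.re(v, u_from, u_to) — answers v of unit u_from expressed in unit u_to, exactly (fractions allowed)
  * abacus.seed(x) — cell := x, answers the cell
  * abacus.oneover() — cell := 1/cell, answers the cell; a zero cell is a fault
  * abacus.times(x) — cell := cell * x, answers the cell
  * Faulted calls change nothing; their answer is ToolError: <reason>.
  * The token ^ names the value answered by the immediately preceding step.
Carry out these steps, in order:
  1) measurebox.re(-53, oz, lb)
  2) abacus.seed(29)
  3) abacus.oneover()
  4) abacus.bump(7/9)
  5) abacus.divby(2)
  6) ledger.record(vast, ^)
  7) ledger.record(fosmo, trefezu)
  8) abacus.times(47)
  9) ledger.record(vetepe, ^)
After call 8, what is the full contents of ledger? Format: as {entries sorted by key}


Answer: {fosmo=trefezu, vast=106/261}

Derivation:
# 1. measurebox.re(-53, oz, lb) == -53/16
# 2. abacus.seed(29) == 29
# 3. abacus.oneover() == 1/29
# 4. abacus.bump(7/9) == 212/261
# 5. abacus.divby(2) == 106/261
# 6. ledger.record(vast, ^) == nil
# 7. ledger.record(fosmo, trefezu) == nil
# 8. abacus.times(47) == 4982/261
# 9. ledger.record(vetepe, ^) == nil


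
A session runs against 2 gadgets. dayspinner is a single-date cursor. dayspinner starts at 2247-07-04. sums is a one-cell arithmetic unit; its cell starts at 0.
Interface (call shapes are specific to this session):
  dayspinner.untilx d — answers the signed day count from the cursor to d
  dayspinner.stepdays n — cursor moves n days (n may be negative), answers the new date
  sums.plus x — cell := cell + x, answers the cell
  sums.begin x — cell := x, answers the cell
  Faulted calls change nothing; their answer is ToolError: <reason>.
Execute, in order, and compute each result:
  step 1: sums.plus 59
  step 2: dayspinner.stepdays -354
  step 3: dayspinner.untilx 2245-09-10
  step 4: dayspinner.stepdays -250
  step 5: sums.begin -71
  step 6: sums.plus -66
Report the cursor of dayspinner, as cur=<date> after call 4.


>>> plus x=59
  59
>>> stepdays n=-354
  2246-07-15
>>> untilx d=2245-09-10
  -308
>>> stepdays n=-250
  2245-11-07
>>> begin x=-71
  -71
>>> plus x=-66
  -137

Answer: cur=2245-11-07


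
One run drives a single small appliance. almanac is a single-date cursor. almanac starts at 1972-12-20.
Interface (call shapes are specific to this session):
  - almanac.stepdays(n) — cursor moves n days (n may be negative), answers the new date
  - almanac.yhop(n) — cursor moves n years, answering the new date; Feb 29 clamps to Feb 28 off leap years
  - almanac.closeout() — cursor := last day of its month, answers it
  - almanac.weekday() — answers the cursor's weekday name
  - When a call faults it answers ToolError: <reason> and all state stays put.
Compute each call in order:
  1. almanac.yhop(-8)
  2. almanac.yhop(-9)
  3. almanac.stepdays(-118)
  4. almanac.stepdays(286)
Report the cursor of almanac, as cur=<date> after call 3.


Answer: cur=1955-08-24

Derivation:
[in] yhop -8
= 1964-12-20
[in] yhop -9
= 1955-12-20
[in] stepdays -118
= 1955-08-24
[in] stepdays 286
= 1956-06-05


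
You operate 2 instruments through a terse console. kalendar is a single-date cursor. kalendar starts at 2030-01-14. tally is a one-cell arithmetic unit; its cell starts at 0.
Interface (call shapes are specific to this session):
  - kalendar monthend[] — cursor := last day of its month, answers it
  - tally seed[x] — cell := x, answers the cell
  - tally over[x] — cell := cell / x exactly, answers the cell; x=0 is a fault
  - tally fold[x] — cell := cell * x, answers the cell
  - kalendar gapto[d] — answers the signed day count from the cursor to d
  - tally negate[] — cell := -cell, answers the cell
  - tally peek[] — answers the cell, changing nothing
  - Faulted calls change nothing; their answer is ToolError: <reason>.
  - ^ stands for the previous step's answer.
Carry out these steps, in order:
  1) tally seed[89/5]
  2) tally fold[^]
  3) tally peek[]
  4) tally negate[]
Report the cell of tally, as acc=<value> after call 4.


Answer: acc=-7921/25

Derivation:
[in] tally seed x=89/5
= 89/5
[in] tally fold x=^
= 7921/25
[in] tally peek
= 7921/25
[in] tally negate
= -7921/25


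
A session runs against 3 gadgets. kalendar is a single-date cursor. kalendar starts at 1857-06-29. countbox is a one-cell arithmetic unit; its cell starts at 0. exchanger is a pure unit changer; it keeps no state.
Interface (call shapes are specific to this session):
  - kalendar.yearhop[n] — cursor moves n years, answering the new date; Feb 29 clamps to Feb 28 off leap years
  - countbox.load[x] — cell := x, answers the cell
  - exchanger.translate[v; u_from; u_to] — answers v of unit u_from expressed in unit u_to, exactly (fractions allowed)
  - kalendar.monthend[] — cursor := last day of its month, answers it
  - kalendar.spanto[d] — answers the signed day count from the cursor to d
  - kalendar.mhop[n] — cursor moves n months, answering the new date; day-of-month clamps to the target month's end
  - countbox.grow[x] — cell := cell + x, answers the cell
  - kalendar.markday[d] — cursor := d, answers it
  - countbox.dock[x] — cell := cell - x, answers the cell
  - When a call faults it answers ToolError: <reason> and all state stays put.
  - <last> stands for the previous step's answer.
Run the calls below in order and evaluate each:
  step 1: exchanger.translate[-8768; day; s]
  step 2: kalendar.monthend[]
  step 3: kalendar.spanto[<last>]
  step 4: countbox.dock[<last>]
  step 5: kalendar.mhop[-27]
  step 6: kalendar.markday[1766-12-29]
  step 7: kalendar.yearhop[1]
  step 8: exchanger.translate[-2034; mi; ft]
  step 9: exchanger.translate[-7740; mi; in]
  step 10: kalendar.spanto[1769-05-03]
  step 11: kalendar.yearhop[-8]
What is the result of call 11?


// exchanger.translate(v: -8768, u_from: day, u_to: s) ~> -757555200
// kalendar.monthend() ~> 1857-06-30
// kalendar.spanto(d: <last>) ~> 0
// countbox.dock(x: <last>) ~> 0
// kalendar.mhop(n: -27) ~> 1855-03-30
// kalendar.markday(d: 1766-12-29) ~> 1766-12-29
// kalendar.yearhop(n: 1) ~> 1767-12-29
// exchanger.translate(v: -2034, u_from: mi, u_to: ft) ~> -10739520
// exchanger.translate(v: -7740, u_from: mi, u_to: in) ~> -490406400
// kalendar.spanto(d: 1769-05-03) ~> 491
// kalendar.yearhop(n: -8) ~> 1759-12-29

Answer: 1759-12-29


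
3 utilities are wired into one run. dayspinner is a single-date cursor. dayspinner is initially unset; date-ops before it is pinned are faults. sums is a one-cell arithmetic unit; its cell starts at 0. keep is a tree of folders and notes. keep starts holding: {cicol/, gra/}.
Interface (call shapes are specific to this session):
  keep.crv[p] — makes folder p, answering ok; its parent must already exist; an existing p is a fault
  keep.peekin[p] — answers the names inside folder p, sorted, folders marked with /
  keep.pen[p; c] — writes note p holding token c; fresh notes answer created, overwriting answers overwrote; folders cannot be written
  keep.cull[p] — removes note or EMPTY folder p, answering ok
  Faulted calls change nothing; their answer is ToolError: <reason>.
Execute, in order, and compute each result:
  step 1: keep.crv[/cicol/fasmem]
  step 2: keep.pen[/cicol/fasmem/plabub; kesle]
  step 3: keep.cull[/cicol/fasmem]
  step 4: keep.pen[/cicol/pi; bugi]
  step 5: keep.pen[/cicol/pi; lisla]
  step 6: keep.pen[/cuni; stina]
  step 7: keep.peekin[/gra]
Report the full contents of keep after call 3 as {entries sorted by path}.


% keep.crv p→/cicol/fasmem
:: ok
% keep.pen p→/cicol/fasmem/plabub c→kesle
:: created
% keep.cull p→/cicol/fasmem
:: ToolError: not empty
% keep.pen p→/cicol/pi c→bugi
:: created
% keep.pen p→/cicol/pi c→lisla
:: overwrote
% keep.pen p→/cuni c→stina
:: created
% keep.peekin p→/gra
:: []

Answer: {cicol/, cicol/fasmem/, cicol/fasmem/plabub=kesle, gra/}


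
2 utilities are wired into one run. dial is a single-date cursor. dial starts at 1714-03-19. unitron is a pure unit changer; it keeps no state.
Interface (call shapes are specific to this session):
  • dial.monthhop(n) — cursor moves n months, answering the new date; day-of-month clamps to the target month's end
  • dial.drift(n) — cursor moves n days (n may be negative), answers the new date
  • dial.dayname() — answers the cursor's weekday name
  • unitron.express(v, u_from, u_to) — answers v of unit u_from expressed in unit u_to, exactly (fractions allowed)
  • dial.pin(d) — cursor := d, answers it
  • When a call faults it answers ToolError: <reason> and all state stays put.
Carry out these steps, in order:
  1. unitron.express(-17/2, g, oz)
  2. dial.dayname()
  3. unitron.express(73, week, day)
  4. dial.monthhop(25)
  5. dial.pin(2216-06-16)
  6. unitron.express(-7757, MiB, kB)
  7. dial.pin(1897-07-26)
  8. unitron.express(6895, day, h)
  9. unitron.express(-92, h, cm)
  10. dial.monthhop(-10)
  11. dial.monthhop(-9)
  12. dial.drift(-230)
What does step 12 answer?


Answer: 1895-05-10

Derivation:
Step: unitron.express[v='-17/2'; u_from='g'; u_to='oz']
Result: -13600000/45359237
Step: dial.dayname[]
Result: Monday
Step: unitron.express[v='73'; u_from='week'; u_to='day']
Result: 511
Step: dial.monthhop[n='25']
Result: 1716-04-19
Step: dial.pin[d='2216-06-16']
Result: 2216-06-16
Step: unitron.express[v='-7757'; u_from='MiB'; u_to='kB']
Result: -1016725504/125
Step: dial.pin[d='1897-07-26']
Result: 1897-07-26
Step: unitron.express[v='6895'; u_from='day'; u_to='h']
Result: 165480
Step: unitron.express[v='-92'; u_from='h'; u_to='cm']
Result: ToolError: incompatible units
Step: dial.monthhop[n='-10']
Result: 1896-09-26
Step: dial.monthhop[n='-9']
Result: 1895-12-26
Step: dial.drift[n='-230']
Result: 1895-05-10
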